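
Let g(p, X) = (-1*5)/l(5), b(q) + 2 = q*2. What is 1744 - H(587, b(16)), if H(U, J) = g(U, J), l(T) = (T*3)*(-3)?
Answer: 15695/9 ≈ 1743.9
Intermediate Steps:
b(q) = -2 + 2*q (b(q) = -2 + q*2 = -2 + 2*q)
l(T) = -9*T (l(T) = (3*T)*(-3) = -9*T)
g(p, X) = 1/9 (g(p, X) = (-1*5)/((-9*5)) = -5/(-45) = -5*(-1/45) = 1/9)
H(U, J) = 1/9
1744 - H(587, b(16)) = 1744 - 1*1/9 = 1744 - 1/9 = 15695/9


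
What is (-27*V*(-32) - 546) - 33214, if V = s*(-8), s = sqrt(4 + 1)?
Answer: -33760 - 6912*sqrt(5) ≈ -49216.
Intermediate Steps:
s = sqrt(5) ≈ 2.2361
V = -8*sqrt(5) (V = sqrt(5)*(-8) = -8*sqrt(5) ≈ -17.889)
(-27*V*(-32) - 546) - 33214 = (-(-216)*sqrt(5)*(-32) - 546) - 33214 = ((216*sqrt(5))*(-32) - 546) - 33214 = (-6912*sqrt(5) - 546) - 33214 = (-546 - 6912*sqrt(5)) - 33214 = -33760 - 6912*sqrt(5)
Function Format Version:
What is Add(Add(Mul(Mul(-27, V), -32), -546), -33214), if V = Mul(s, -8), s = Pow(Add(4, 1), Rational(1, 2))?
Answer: Add(-33760, Mul(-6912, Pow(5, Rational(1, 2)))) ≈ -49216.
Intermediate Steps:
s = Pow(5, Rational(1, 2)) ≈ 2.2361
V = Mul(-8, Pow(5, Rational(1, 2))) (V = Mul(Pow(5, Rational(1, 2)), -8) = Mul(-8, Pow(5, Rational(1, 2))) ≈ -17.889)
Add(Add(Mul(Mul(-27, V), -32), -546), -33214) = Add(Add(Mul(Mul(-27, Mul(-8, Pow(5, Rational(1, 2)))), -32), -546), -33214) = Add(Add(Mul(Mul(216, Pow(5, Rational(1, 2))), -32), -546), -33214) = Add(Add(Mul(-6912, Pow(5, Rational(1, 2))), -546), -33214) = Add(Add(-546, Mul(-6912, Pow(5, Rational(1, 2)))), -33214) = Add(-33760, Mul(-6912, Pow(5, Rational(1, 2))))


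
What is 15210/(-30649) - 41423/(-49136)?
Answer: 522214967/1505969264 ≈ 0.34676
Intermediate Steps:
15210/(-30649) - 41423/(-49136) = 15210*(-1/30649) - 41423*(-1/49136) = -15210/30649 + 41423/49136 = 522214967/1505969264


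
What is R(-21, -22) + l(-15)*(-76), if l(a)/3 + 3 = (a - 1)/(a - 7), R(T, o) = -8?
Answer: 5612/11 ≈ 510.18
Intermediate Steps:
l(a) = -9 + 3*(-1 + a)/(-7 + a) (l(a) = -9 + 3*((a - 1)/(a - 7)) = -9 + 3*((-1 + a)/(-7 + a)) = -9 + 3*(-1 + a)/(-7 + a))
R(-21, -22) + l(-15)*(-76) = -8 + (6*(10 - 1*(-15))/(-7 - 15))*(-76) = -8 + (6*(10 + 15)/(-22))*(-76) = -8 + (6*(-1/22)*25)*(-76) = -8 - 75/11*(-76) = -8 + 5700/11 = 5612/11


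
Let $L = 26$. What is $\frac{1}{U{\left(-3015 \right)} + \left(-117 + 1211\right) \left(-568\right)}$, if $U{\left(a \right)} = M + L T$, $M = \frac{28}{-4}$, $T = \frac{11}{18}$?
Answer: $- \frac{9}{5592448} \approx -1.6093 \cdot 10^{-6}$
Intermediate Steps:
$T = \frac{11}{18}$ ($T = 11 \cdot \frac{1}{18} = \frac{11}{18} \approx 0.61111$)
$M = -7$ ($M = 28 \left(- \frac{1}{4}\right) = -7$)
$U{\left(a \right)} = \frac{80}{9}$ ($U{\left(a \right)} = -7 + 26 \cdot \frac{11}{18} = -7 + \frac{143}{9} = \frac{80}{9}$)
$\frac{1}{U{\left(-3015 \right)} + \left(-117 + 1211\right) \left(-568\right)} = \frac{1}{\frac{80}{9} + \left(-117 + 1211\right) \left(-568\right)} = \frac{1}{\frac{80}{9} + 1094 \left(-568\right)} = \frac{1}{\frac{80}{9} - 621392} = \frac{1}{- \frac{5592448}{9}} = - \frac{9}{5592448}$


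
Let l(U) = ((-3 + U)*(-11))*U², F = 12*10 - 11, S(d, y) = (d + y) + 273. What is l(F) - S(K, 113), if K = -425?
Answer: -13853207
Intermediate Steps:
S(d, y) = 273 + d + y
F = 109 (F = 120 - 11 = 109)
l(U) = U²*(33 - 11*U) (l(U) = (33 - 11*U)*U² = U²*(33 - 11*U))
l(F) - S(K, 113) = 11*109²*(3 - 1*109) - (273 - 425 + 113) = 11*11881*(3 - 109) - 1*(-39) = 11*11881*(-106) + 39 = -13853246 + 39 = -13853207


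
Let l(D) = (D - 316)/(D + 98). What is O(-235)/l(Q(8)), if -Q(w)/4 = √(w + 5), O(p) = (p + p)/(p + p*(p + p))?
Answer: 433/324548 - 23*√13/324548 ≈ 0.0010786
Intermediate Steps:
O(p) = 2*p/(p + 2*p²) (O(p) = (2*p)/(p + p*(2*p)) = (2*p)/(p + 2*p²) = 2*p/(p + 2*p²))
Q(w) = -4*√(5 + w) (Q(w) = -4*√(w + 5) = -4*√(5 + w))
l(D) = (-316 + D)/(98 + D)
O(-235)/l(Q(8)) = (2/(1 + 2*(-235)))/(((-316 - 4*√(5 + 8))/(98 - 4*√(5 + 8)))) = (2/(1 - 470))/(((-316 - 4*√13)/(98 - 4*√13))) = (2/(-469))*((98 - 4*√13)/(-316 - 4*√13)) = (2*(-1/469))*((98 - 4*√13)/(-316 - 4*√13)) = -2*(98 - 4*√13)/(469*(-316 - 4*√13))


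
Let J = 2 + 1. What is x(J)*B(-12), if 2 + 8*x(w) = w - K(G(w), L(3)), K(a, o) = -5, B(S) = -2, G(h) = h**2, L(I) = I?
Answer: -3/2 ≈ -1.5000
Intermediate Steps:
J = 3
x(w) = 3/8 + w/8 (x(w) = -1/4 + (w - 1*(-5))/8 = -1/4 + (w + 5)/8 = -1/4 + (5 + w)/8 = -1/4 + (5/8 + w/8) = 3/8 + w/8)
x(J)*B(-12) = (3/8 + (1/8)*3)*(-2) = (3/8 + 3/8)*(-2) = (3/4)*(-2) = -3/2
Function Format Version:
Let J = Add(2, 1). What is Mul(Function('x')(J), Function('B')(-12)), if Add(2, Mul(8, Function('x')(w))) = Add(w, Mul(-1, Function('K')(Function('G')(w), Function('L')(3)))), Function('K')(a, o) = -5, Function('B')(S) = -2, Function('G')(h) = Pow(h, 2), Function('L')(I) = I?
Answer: Rational(-3, 2) ≈ -1.5000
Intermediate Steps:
J = 3
Function('x')(w) = Add(Rational(3, 8), Mul(Rational(1, 8), w)) (Function('x')(w) = Add(Rational(-1, 4), Mul(Rational(1, 8), Add(w, Mul(-1, -5)))) = Add(Rational(-1, 4), Mul(Rational(1, 8), Add(w, 5))) = Add(Rational(-1, 4), Mul(Rational(1, 8), Add(5, w))) = Add(Rational(-1, 4), Add(Rational(5, 8), Mul(Rational(1, 8), w))) = Add(Rational(3, 8), Mul(Rational(1, 8), w)))
Mul(Function('x')(J), Function('B')(-12)) = Mul(Add(Rational(3, 8), Mul(Rational(1, 8), 3)), -2) = Mul(Add(Rational(3, 8), Rational(3, 8)), -2) = Mul(Rational(3, 4), -2) = Rational(-3, 2)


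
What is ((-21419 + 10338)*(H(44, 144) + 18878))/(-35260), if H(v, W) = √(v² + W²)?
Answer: 104593559/17630 + 11081*√1417/8815 ≈ 5980.0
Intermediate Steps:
H(v, W) = √(W² + v²)
((-21419 + 10338)*(H(44, 144) + 18878))/(-35260) = ((-21419 + 10338)*(√(144² + 44²) + 18878))/(-35260) = -11081*(√(20736 + 1936) + 18878)*(-1/35260) = -11081*(√22672 + 18878)*(-1/35260) = -11081*(4*√1417 + 18878)*(-1/35260) = -11081*(18878 + 4*√1417)*(-1/35260) = (-209187118 - 44324*√1417)*(-1/35260) = 104593559/17630 + 11081*√1417/8815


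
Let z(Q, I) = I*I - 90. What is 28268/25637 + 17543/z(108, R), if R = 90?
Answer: 676176571/205352370 ≈ 3.2928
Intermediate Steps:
z(Q, I) = -90 + I² (z(Q, I) = I² - 90 = -90 + I²)
28268/25637 + 17543/z(108, R) = 28268/25637 + 17543/(-90 + 90²) = 28268*(1/25637) + 17543/(-90 + 8100) = 28268/25637 + 17543/8010 = 676176571/205352370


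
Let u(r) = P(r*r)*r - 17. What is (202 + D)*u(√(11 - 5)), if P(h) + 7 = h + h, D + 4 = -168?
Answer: -510 + 150*√6 ≈ -142.58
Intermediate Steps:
D = -172 (D = -4 - 168 = -172)
P(h) = -7 + 2*h (P(h) = -7 + (h + h) = -7 + 2*h)
u(r) = -17 + r*(-7 + 2*r²) (u(r) = (-7 + 2*(r*r))*r - 17 = (-7 + 2*r²)*r - 17 = r*(-7 + 2*r²) - 17 = -17 + r*(-7 + 2*r²))
(202 + D)*u(√(11 - 5)) = (202 - 172)*(-17 + √(11 - 5)*(-7 + 2*(√(11 - 5))²)) = 30*(-17 + √6*(-7 + 2*(√6)²)) = 30*(-17 + √6*(-7 + 2*6)) = 30*(-17 + √6*(-7 + 12)) = 30*(-17 + √6*5) = 30*(-17 + 5*√6) = -510 + 150*√6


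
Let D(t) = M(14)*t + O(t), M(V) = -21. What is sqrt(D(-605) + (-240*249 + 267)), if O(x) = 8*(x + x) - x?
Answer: 3*I*sqrt(6207) ≈ 236.35*I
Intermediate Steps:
O(x) = 15*x (O(x) = 8*(2*x) - x = 16*x - x = 15*x)
D(t) = -6*t (D(t) = -21*t + 15*t = -6*t)
sqrt(D(-605) + (-240*249 + 267)) = sqrt(-6*(-605) + (-240*249 + 267)) = sqrt(3630 + (-59760 + 267)) = sqrt(3630 - 59493) = sqrt(-55863) = 3*I*sqrt(6207)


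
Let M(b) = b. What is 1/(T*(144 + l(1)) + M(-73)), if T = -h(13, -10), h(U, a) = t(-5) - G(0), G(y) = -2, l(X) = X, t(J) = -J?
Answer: -1/1088 ≈ -0.00091912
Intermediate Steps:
h(U, a) = 7 (h(U, a) = -1*(-5) - 1*(-2) = 5 + 2 = 7)
T = -7 (T = -1*7 = -7)
1/(T*(144 + l(1)) + M(-73)) = 1/(-7*(144 + 1) - 73) = 1/(-7*145 - 73) = 1/(-1015 - 73) = 1/(-1088) = -1/1088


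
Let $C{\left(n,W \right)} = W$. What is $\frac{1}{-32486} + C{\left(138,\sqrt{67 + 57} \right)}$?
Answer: $- \frac{1}{32486} + 2 \sqrt{31} \approx 11.135$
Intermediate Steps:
$\frac{1}{-32486} + C{\left(138,\sqrt{67 + 57} \right)} = \frac{1}{-32486} + \sqrt{67 + 57} = - \frac{1}{32486} + \sqrt{124} = - \frac{1}{32486} + 2 \sqrt{31}$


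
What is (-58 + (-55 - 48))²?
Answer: 25921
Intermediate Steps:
(-58 + (-55 - 48))² = (-58 - 103)² = (-161)² = 25921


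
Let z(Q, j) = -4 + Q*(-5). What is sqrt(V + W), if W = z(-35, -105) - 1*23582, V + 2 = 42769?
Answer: 2*sqrt(4839) ≈ 139.13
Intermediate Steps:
V = 42767 (V = -2 + 42769 = 42767)
z(Q, j) = -4 - 5*Q
W = -23411 (W = (-4 - 5*(-35)) - 1*23582 = (-4 + 175) - 23582 = 171 - 23582 = -23411)
sqrt(V + W) = sqrt(42767 - 23411) = sqrt(19356) = 2*sqrt(4839)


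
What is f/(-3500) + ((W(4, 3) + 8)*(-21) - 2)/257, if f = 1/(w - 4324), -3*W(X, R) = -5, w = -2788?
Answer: -5102859743/6397244000 ≈ -0.79767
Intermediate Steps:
W(X, R) = 5/3 (W(X, R) = -1/3*(-5) = 5/3)
f = -1/7112 (f = 1/(-2788 - 4324) = 1/(-7112) = -1/7112 ≈ -0.00014061)
f/(-3500) + ((W(4, 3) + 8)*(-21) - 2)/257 = -1/7112/(-3500) + ((5/3 + 8)*(-21) - 2)/257 = -1/7112*(-1/3500) + ((29/3)*(-21) - 2)*(1/257) = 1/24892000 + (-203 - 2)*(1/257) = 1/24892000 - 205*1/257 = 1/24892000 - 205/257 = -5102859743/6397244000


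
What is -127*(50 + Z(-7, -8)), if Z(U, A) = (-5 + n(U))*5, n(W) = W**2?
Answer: -34290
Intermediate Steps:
Z(U, A) = -25 + 5*U**2 (Z(U, A) = (-5 + U**2)*5 = -25 + 5*U**2)
-127*(50 + Z(-7, -8)) = -127*(50 + (-25 + 5*(-7)**2)) = -127*(50 + (-25 + 5*49)) = -127*(50 + (-25 + 245)) = -127*(50 + 220) = -127*270 = -34290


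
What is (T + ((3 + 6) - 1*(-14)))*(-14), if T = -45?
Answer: 308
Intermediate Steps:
(T + ((3 + 6) - 1*(-14)))*(-14) = (-45 + ((3 + 6) - 1*(-14)))*(-14) = (-45 + (9 + 14))*(-14) = (-45 + 23)*(-14) = -22*(-14) = 308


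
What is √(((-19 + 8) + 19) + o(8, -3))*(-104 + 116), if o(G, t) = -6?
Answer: 12*√2 ≈ 16.971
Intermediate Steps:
√(((-19 + 8) + 19) + o(8, -3))*(-104 + 116) = √(((-19 + 8) + 19) - 6)*(-104 + 116) = √((-11 + 19) - 6)*12 = √(8 - 6)*12 = √2*12 = 12*√2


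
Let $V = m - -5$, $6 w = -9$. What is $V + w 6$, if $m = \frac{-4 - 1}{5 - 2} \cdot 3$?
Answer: $-9$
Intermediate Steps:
$w = - \frac{3}{2}$ ($w = \frac{1}{6} \left(-9\right) = - \frac{3}{2} \approx -1.5$)
$m = -5$ ($m = - \frac{5}{3} \cdot 3 = \left(-5\right) \frac{1}{3} \cdot 3 = \left(- \frac{5}{3}\right) 3 = -5$)
$V = 0$ ($V = -5 - -5 = -5 + 5 = 0$)
$V + w 6 = 0 - 9 = -9$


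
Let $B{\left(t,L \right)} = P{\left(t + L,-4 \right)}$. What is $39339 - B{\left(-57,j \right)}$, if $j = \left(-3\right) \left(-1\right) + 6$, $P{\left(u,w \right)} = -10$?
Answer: $39349$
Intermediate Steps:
$j = 9$ ($j = 3 + 6 = 9$)
$B{\left(t,L \right)} = -10$
$39339 - B{\left(-57,j \right)} = 39339 - -10 = 39339 + 10 = 39349$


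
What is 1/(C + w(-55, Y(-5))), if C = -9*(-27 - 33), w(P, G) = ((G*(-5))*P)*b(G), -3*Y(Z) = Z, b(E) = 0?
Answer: 1/540 ≈ 0.0018519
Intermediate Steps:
Y(Z) = -Z/3
w(P, G) = 0 (w(P, G) = ((G*(-5))*P)*0 = ((-5*G)*P)*0 = -5*G*P*0 = 0)
C = 540 (C = -9*(-60) = 540)
1/(C + w(-55, Y(-5))) = 1/(540 + 0) = 1/540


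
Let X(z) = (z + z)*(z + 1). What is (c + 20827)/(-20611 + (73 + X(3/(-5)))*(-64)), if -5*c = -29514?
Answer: -668245/631307 ≈ -1.0585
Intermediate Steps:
X(z) = 2*z*(1 + z) (X(z) = (2*z)*(1 + z) = 2*z*(1 + z))
c = 29514/5 (c = -1/5*(-29514) = 29514/5 ≈ 5902.8)
(c + 20827)/(-20611 + (73 + X(3/(-5)))*(-64)) = (29514/5 + 20827)/(-20611 + (73 + 2*(3/(-5))*(1 + 3/(-5)))*(-64)) = 133649/(5*(-20611 + (73 + 2*(3*(-1/5))*(1 + 3*(-1/5)))*(-64))) = 133649/(5*(-20611 + (73 + 2*(-3/5)*(1 - 3/5))*(-64))) = 133649/(5*(-20611 + (73 + 2*(-3/5)*(2/5))*(-64))) = 133649/(5*(-20611 + (73 - 12/25)*(-64))) = 133649/(5*(-20611 + (1813/25)*(-64))) = 133649/(5*(-20611 - 116032/25)) = 133649/(5*(-631307/25)) = (133649/5)*(-25/631307) = -668245/631307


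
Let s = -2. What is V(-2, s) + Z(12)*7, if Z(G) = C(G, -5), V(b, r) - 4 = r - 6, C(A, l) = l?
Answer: -39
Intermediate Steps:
V(b, r) = -2 + r (V(b, r) = 4 + (r - 6) = 4 + (-6 + r) = -2 + r)
Z(G) = -5
V(-2, s) + Z(12)*7 = (-2 - 2) - 5*7 = -4 - 35 = -39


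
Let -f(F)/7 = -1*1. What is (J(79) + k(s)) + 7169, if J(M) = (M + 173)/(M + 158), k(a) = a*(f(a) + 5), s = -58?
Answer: 511451/79 ≈ 6474.1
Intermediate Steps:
f(F) = 7 (f(F) = -(-7) = -7*(-1) = 7)
k(a) = 12*a (k(a) = a*(7 + 5) = a*12 = 12*a)
J(M) = (173 + M)/(158 + M)
(J(79) + k(s)) + 7169 = ((173 + 79)/(158 + 79) + 12*(-58)) + 7169 = (252/237 - 696) + 7169 = ((1/237)*252 - 696) + 7169 = (84/79 - 696) + 7169 = -54900/79 + 7169 = 511451/79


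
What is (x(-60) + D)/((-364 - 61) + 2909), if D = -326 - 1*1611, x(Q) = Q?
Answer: -1997/2484 ≈ -0.80395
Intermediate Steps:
D = -1937 (D = -326 - 1611 = -1937)
(x(-60) + D)/((-364 - 61) + 2909) = (-60 - 1937)/((-364 - 61) + 2909) = -1997/(-425 + 2909) = -1997/2484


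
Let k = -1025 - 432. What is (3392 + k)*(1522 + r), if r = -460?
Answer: 2054970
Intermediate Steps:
k = -1457
(3392 + k)*(1522 + r) = (3392 - 1457)*(1522 - 460) = 1935*1062 = 2054970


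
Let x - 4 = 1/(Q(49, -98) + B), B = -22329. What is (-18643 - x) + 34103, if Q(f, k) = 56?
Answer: 344251489/22273 ≈ 15456.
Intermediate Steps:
x = 89091/22273 (x = 4 + 1/(56 - 22329) = 4 + 1/(-22273) = 4 - 1/22273 = 89091/22273 ≈ 4.0000)
(-18643 - x) + 34103 = (-18643 - 1*89091/22273) + 34103 = (-18643 - 89091/22273) + 34103 = -415324630/22273 + 34103 = 344251489/22273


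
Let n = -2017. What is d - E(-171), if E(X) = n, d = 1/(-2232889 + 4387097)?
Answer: 4345037537/2154208 ≈ 2017.0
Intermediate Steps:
d = 1/2154208 ≈ 4.6421e-7
E(X) = -2017
d - E(-171) = 1/2154208 - 1*(-2017) = 1/2154208 + 2017 = 4345037537/2154208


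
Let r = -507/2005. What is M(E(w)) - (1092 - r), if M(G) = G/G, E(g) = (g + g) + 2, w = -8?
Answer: -2187962/2005 ≈ -1091.3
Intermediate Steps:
E(g) = 2 + 2*g (E(g) = 2*g + 2 = 2 + 2*g)
r = -507/2005 (r = -507*1/2005 = -507/2005 ≈ -0.25287)
M(G) = 1
M(E(w)) - (1092 - r) = 1 - (1092 - 1*(-507/2005)) = 1 - (1092 + 507/2005) = 1 - 1*2189967/2005 = 1 - 2189967/2005 = -2187962/2005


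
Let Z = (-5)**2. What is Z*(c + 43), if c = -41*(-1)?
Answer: 2100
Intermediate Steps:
Z = 25
c = 41
Z*(c + 43) = 25*(41 + 43) = 25*84 = 2100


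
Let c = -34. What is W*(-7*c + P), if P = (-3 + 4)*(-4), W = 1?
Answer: 234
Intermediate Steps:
P = -4 (P = 1*(-4) = -4)
W*(-7*c + P) = 1*(-7*(-34) - 4) = 1*(238 - 4) = 1*234 = 234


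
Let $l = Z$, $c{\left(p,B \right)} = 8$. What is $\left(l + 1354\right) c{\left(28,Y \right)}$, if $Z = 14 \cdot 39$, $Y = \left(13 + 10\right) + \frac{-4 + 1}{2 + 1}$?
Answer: $15200$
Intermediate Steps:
$Y = 22$ ($Y = 23 - \frac{3}{3} = 23 - 1 = 22$)
$Z = 546$
$l = 546$
$\left(l + 1354\right) c{\left(28,Y \right)} = \left(546 + 1354\right) 8 = 1900 \cdot 8 = 15200$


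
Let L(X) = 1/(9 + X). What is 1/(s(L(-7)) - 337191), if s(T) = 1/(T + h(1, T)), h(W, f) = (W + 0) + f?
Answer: -2/674381 ≈ -2.9657e-6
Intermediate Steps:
h(W, f) = W + f
s(T) = 1/(1 + 2*T) (s(T) = 1/(T + (1 + T)) = 1/(1 + 2*T))
1/(s(L(-7)) - 337191) = 1/(1/(1 + 2/(9 - 7)) - 337191) = 1/(1/(1 + 2/2) - 337191) = 1/(1/(1 + 2*(1/2)) - 337191) = 1/(1/(1 + 1) - 337191) = 1/(1/2 - 337191) = 1/(-674381/2) = -2/674381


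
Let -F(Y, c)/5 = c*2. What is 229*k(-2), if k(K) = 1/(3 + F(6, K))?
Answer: 229/23 ≈ 9.9565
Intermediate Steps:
F(Y, c) = -10*c (F(Y, c) = -5*c*2 = -10*c)
k(K) = 1/(3 - 10*K)
229*k(-2) = 229*(-1/(-3 + 10*(-2))) = 229*(-1/(-3 - 20)) = 229*(-1/(-23)) = 229*(-1*(-1/23)) = 229*(1/23) = 229/23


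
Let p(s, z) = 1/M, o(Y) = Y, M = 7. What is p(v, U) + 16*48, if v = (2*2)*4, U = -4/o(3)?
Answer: 5377/7 ≈ 768.14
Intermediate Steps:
U = -4/3 ≈ -1.3333
v = 16 (v = 4*4 = 16)
p(s, z) = ⅐ (p(s, z) = 1/7 = ⅐)
p(v, U) + 16*48 = ⅐ + 16*48 = ⅐ + 768 = 5377/7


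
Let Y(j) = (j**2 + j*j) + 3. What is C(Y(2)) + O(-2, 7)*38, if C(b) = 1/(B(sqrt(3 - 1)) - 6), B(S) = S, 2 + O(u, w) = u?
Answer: -2587/17 - sqrt(2)/34 ≈ -152.22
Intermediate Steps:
O(u, w) = -2 + u
Y(j) = 3 + 2*j**2 (Y(j) = (j**2 + j**2) + 3 = 2*j**2 + 3 = 3 + 2*j**2)
C(b) = 1/(-6 + sqrt(2)) (C(b) = 1/(sqrt(3 - 1) - 6) = 1/(sqrt(2) - 6) = 1/(-6 + sqrt(2)))
C(Y(2)) + O(-2, 7)*38 = (-3/17 - sqrt(2)/34) + (-2 - 2)*38 = (-3/17 - sqrt(2)/34) - 4*38 = (-3/17 - sqrt(2)/34) - 152 = -2587/17 - sqrt(2)/34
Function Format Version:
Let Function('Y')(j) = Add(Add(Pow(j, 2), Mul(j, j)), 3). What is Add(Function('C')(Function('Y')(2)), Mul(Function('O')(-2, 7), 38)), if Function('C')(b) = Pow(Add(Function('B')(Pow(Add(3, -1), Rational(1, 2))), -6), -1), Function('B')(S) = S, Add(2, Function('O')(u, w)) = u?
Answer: Add(Rational(-2587, 17), Mul(Rational(-1, 34), Pow(2, Rational(1, 2)))) ≈ -152.22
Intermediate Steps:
Function('O')(u, w) = Add(-2, u)
Function('Y')(j) = Add(3, Mul(2, Pow(j, 2))) (Function('Y')(j) = Add(Add(Pow(j, 2), Pow(j, 2)), 3) = Add(Mul(2, Pow(j, 2)), 3) = Add(3, Mul(2, Pow(j, 2))))
Function('C')(b) = Pow(Add(-6, Pow(2, Rational(1, 2))), -1) (Function('C')(b) = Pow(Add(Pow(Add(3, -1), Rational(1, 2)), -6), -1) = Pow(Add(Pow(2, Rational(1, 2)), -6), -1) = Pow(Add(-6, Pow(2, Rational(1, 2))), -1))
Add(Function('C')(Function('Y')(2)), Mul(Function('O')(-2, 7), 38)) = Add(Add(Rational(-3, 17), Mul(Rational(-1, 34), Pow(2, Rational(1, 2)))), Mul(Add(-2, -2), 38)) = Add(Add(Rational(-3, 17), Mul(Rational(-1, 34), Pow(2, Rational(1, 2)))), Mul(-4, 38)) = Add(Add(Rational(-3, 17), Mul(Rational(-1, 34), Pow(2, Rational(1, 2)))), -152) = Add(Rational(-2587, 17), Mul(Rational(-1, 34), Pow(2, Rational(1, 2))))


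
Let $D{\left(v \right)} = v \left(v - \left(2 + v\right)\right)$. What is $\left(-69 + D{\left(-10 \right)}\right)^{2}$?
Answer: $2401$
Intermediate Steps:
$D{\left(v \right)} = - 2 v$ ($D{\left(v \right)} = v \left(-2\right) = - 2 v$)
$\left(-69 + D{\left(-10 \right)}\right)^{2} = \left(-69 - -20\right)^{2} = \left(-69 + 20\right)^{2} = \left(-49\right)^{2} = 2401$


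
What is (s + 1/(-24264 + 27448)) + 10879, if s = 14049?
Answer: 79370753/3184 ≈ 24928.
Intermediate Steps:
(s + 1/(-24264 + 27448)) + 10879 = (14049 + 1/(-24264 + 27448)) + 10879 = (14049 + 1/3184) + 10879 = 44732017/3184 + 10879 = 79370753/3184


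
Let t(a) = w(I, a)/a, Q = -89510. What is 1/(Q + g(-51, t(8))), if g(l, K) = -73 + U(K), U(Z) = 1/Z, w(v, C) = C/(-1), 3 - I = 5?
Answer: -1/89584 ≈ -1.1163e-5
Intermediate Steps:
I = -2 (I = 3 - 1*5 = 3 - 5 = -2)
w(v, C) = -C (w(v, C) = C*(-1) = -C)
t(a) = -1 (t(a) = (-a)/a = -1)
g(l, K) = -73 + 1/K
1/(Q + g(-51, t(8))) = 1/(-89510 + (-73 + 1/(-1))) = 1/(-89510 + (-73 - 1)) = 1/(-89510 - 74) = 1/(-89584) = -1/89584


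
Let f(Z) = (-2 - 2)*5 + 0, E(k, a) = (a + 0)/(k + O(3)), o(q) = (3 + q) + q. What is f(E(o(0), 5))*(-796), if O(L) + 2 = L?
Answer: 15920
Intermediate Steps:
o(q) = 3 + 2*q
O(L) = -2 + L
E(k, a) = a/(1 + k) (E(k, a) = (a + 0)/(k + (-2 + 3)) = a/(k + 1) = a/(1 + k))
f(Z) = -20 (f(Z) = -4*5 + 0 = -20 + 0 = -20)
f(E(o(0), 5))*(-796) = -20*(-796) = 15920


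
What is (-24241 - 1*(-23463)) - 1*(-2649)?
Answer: 1871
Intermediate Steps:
(-24241 - 1*(-23463)) - 1*(-2649) = (-24241 + 23463) + 2649 = -778 + 2649 = 1871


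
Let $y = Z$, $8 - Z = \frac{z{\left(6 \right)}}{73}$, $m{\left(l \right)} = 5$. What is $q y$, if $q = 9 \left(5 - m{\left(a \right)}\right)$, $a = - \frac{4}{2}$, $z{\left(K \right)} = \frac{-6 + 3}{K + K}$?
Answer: $0$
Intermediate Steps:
$z{\left(K \right)} = - \frac{3}{2 K}$
$a = -2$ ($a = \left(-4\right) \frac{1}{2} = -2$)
$Z = \frac{2337}{292}$ ($Z = 8 - \frac{\left(- \frac{3}{2}\right) \frac{1}{6}}{73} = 8 - \left(- \frac{3}{2}\right) \frac{1}{6} \cdot \frac{1}{73} = 8 - \left(- \frac{1}{4}\right) \frac{1}{73} = 8 - - \frac{1}{292} = 8 + \frac{1}{292} = \frac{2337}{292} \approx 8.0034$)
$y = \frac{2337}{292} \approx 8.0034$
$q = 0$ ($q = 9 \left(5 - 5\right) = 9 \cdot 0 = 0$)
$q y = 0 \cdot \frac{2337}{292} = 0$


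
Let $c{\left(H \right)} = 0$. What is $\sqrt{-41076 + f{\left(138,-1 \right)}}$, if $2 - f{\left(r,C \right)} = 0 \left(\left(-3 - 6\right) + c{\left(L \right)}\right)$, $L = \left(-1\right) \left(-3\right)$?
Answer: $i \sqrt{41074} \approx 202.67 i$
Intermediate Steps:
$L = 3$
$f{\left(r,C \right)} = 2$ ($f{\left(r,C \right)} = 2 - 0 \left(\left(-3 - 6\right) + 0\right) = 2 - 0 \left(-9 + 0\right) = 2 - 0 \left(-9\right) = 2 - 0 = 2 + 0 = 2$)
$\sqrt{-41076 + f{\left(138,-1 \right)}} = \sqrt{-41076 + 2} = \sqrt{-41074} = i \sqrt{41074}$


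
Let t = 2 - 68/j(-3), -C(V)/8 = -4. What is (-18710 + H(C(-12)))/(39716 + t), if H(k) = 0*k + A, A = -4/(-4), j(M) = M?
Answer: -56127/119222 ≈ -0.47078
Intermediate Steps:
C(V) = 32 (C(V) = -8*(-4) = 32)
A = 1 (A = -4*(-1/4) = 1)
H(k) = 1 (H(k) = 0*k + 1 = 0 + 1 = 1)
t = 74/3 (t = 2 - 68/(-3) = 2 - 68*(-1/3) = 2 + 68/3 = 74/3 ≈ 24.667)
(-18710 + H(C(-12)))/(39716 + t) = (-18710 + 1)/(39716 + 74/3) = -18709/119222/3 = -18709*3/119222 = -56127/119222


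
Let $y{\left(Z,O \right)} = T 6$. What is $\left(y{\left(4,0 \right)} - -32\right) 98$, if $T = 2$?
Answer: $4312$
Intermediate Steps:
$y{\left(Z,O \right)} = 12$ ($y{\left(Z,O \right)} = 2 \cdot 6 = 12$)
$\left(y{\left(4,0 \right)} - -32\right) 98 = \left(12 - -32\right) 98 = \left(12 + 32\right) 98 = 44 \cdot 98 = 4312$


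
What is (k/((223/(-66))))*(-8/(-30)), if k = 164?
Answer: -14432/1115 ≈ -12.943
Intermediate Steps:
(k/((223/(-66))))*(-8/(-30)) = (164/((223/(-66))))*(-8/(-30)) = (164/((223*(-1/66))))*(-8*(-1/30)) = (164/(-223/66))*(4/15) = (164*(-66/223))*(4/15) = -10824/223*4/15 = -14432/1115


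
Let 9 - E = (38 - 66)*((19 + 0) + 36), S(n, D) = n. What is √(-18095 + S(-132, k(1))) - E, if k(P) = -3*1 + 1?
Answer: -1549 + I*√18227 ≈ -1549.0 + 135.01*I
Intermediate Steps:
k(P) = -2 (k(P) = -3 + 1 = -2)
E = 1549 (E = 9 - (38 - 66)*((19 + 0) + 36) = 9 - (-28)*(19 + 36) = 9 - (-28)*55 = 9 - 1*(-1540) = 9 + 1540 = 1549)
√(-18095 + S(-132, k(1))) - E = √(-18095 - 132) - 1*1549 = √(-18227) - 1549 = I*√18227 - 1549 = -1549 + I*√18227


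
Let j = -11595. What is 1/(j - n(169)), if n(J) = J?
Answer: -1/11764 ≈ -8.5005e-5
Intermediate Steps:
1/(j - n(169)) = 1/(-11595 - 1*169) = 1/(-11595 - 169) = 1/(-11764) = -1/11764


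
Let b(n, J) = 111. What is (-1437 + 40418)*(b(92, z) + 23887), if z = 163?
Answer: 935466038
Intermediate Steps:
(-1437 + 40418)*(b(92, z) + 23887) = (-1437 + 40418)*(111 + 23887) = 38981*23998 = 935466038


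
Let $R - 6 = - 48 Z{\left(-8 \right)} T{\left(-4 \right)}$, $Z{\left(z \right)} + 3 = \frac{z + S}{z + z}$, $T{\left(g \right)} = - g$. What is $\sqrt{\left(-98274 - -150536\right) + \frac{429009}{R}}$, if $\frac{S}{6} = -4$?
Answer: $\frac{\sqrt{237091470}}{66} \approx 233.3$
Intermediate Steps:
$S = -24$ ($S = 6 \left(-4\right) = -24$)
$Z{\left(z \right)} = -3 + \frac{-24 + z}{2 z}$ ($Z{\left(z \right)} = -3 + \frac{z - 24}{z + z} = -3 + \frac{-24 + z}{2 z}$)
$R = 198$ ($R = 6 + - 48 \left(- \frac{5}{2} - \frac{12}{-8}\right) \left(\left(-1\right) \left(-4\right)\right) = 6 + - 48 \left(- \frac{5}{2} - - \frac{3}{2}\right) 4 = 6 + - 48 \left(- \frac{5}{2} + \frac{3}{2}\right) 4 = 6 + \left(-48\right) \left(-1\right) 4 = 6 + 48 \cdot 4 = 6 + 192 = 198$)
$\sqrt{\left(-98274 - -150536\right) + \frac{429009}{R}} = \sqrt{\left(-98274 - -150536\right) + \frac{429009}{198}} = \sqrt{\left(-98274 + 150536\right) + 429009 \cdot \frac{1}{198}} = \sqrt{52262 + \frac{143003}{66}} = \sqrt{\frac{3592295}{66}} = \frac{\sqrt{237091470}}{66}$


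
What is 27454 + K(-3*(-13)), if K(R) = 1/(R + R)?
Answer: 2141413/78 ≈ 27454.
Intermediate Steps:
K(R) = 1/(2*R)
27454 + K(-3*(-13)) = 27454 + 1/(2*((-3*(-13)))) = 27454 + (½)/39 = 27454 + (½)*(1/39) = 27454 + 1/78 = 2141413/78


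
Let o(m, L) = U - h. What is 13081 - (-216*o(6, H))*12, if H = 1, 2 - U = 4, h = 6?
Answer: -7655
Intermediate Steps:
U = -2 (U = 2 - 1*4 = 2 - 4 = -2)
o(m, L) = -8 (o(m, L) = -2 - 1*6 = -2 - 6 = -8)
13081 - (-216*o(6, H))*12 = 13081 - (-216*(-8))*12 = 13081 - (-18*(-96))*12 = 13081 - 1728*12 = 13081 - 1*20736 = 13081 - 20736 = -7655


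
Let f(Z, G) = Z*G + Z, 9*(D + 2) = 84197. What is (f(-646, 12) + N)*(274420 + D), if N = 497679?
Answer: 1249603613479/9 ≈ 1.3884e+11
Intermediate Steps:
D = 84179/9 (D = -2 + (⅑)*84197 = -2 + 84197/9 = 84179/9 ≈ 9353.2)
f(Z, G) = Z + G*Z (f(Z, G) = G*Z + Z = Z + G*Z)
(f(-646, 12) + N)*(274420 + D) = (-646*(1 + 12) + 497679)*(274420 + 84179/9) = (-646*13 + 497679)*(2553959/9) = (-8398 + 497679)*(2553959/9) = 489281*(2553959/9) = 1249603613479/9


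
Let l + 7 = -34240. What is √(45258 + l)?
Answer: 11*√91 ≈ 104.93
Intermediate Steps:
l = -34247 (l = -7 - 34240 = -34247)
√(45258 + l) = √(45258 - 34247) = √11011 = 11*√91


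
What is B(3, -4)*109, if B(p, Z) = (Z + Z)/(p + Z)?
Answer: 872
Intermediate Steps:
B(p, Z) = 2*Z/(Z + p) (B(p, Z) = (2*Z)/(Z + p) = 2*Z/(Z + p))
B(3, -4)*109 = (2*(-4)/(-4 + 3))*109 = (2*(-4)/(-1))*109 = (2*(-4)*(-1))*109 = 8*109 = 872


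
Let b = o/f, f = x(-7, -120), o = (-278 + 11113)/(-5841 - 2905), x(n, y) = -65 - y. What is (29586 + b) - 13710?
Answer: 138851299/8746 ≈ 15876.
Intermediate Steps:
o = -10835/8746 (o = 10835/(-8746) = 10835*(-1/8746) = -10835/8746 ≈ -1.2389)
f = 55 (f = -65 - 1*(-120) = -65 + 120 = 55)
b = -197/8746 (b = -10835/8746/55 = -10835/8746*1/55 = -197/8746 ≈ -0.022525)
(29586 + b) - 13710 = (29586 - 197/8746) - 13710 = 258758959/8746 - 13710 = 138851299/8746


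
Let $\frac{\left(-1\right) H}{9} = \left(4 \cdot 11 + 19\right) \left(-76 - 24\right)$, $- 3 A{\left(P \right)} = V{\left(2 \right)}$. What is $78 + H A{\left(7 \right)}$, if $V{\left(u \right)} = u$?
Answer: $-37722$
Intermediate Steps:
$A{\left(P \right)} = - \frac{2}{3}$ ($A{\left(P \right)} = \left(- \frac{1}{3}\right) 2 = - \frac{2}{3}$)
$H = 56700$ ($H = - 9 \left(4 \cdot 11 + 19\right) \left(-76 - 24\right) = - 9 \left(44 + 19\right) \left(-100\right) = - 9 \cdot 63 \left(-100\right) = \left(-9\right) \left(-6300\right) = 56700$)
$78 + H A{\left(7 \right)} = 78 + 56700 \left(- \frac{2}{3}\right) = 78 - 37800 = -37722$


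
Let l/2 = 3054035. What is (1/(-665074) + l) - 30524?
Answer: 4042017828403/665074 ≈ 6.0775e+6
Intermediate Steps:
l = 6108070 (l = 2*3054035 = 6108070)
(1/(-665074) + l) - 30524 = (1/(-665074) + 6108070) - 30524 = (-1/665074 + 6108070) - 30524 = 4062318547179/665074 - 30524 = 4042017828403/665074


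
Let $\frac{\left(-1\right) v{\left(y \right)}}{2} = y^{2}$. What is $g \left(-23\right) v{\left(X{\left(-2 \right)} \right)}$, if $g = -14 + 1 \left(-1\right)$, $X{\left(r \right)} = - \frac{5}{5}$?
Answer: $-690$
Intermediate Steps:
$X{\left(r \right)} = -1$ ($X{\left(r \right)} = \left(-5\right) \frac{1}{5} = -1$)
$g = -15$ ($g = -14 - 1 = -15$)
$v{\left(y \right)} = - 2 y^{2}$
$g \left(-23\right) v{\left(X{\left(-2 \right)} \right)} = \left(-15\right) \left(-23\right) \left(- 2 \left(-1\right)^{2}\right) = 345 \left(\left(-2\right) 1\right) = 345 \left(-2\right) = -690$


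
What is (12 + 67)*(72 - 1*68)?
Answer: 316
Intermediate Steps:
(12 + 67)*(72 - 1*68) = 79*(72 - 68) = 79*4 = 316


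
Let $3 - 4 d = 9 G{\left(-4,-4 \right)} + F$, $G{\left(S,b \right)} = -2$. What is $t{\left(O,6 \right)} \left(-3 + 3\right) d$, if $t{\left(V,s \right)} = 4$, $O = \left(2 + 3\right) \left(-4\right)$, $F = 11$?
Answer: $0$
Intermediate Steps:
$O = -20$ ($O = 5 \left(-4\right) = -20$)
$d = \frac{5}{2}$ ($d = \frac{3}{4} - \frac{9 \left(-2\right) + 11}{4} = \frac{3}{4} - \frac{-18 + 11}{4} = \frac{3}{4} - - \frac{7}{4} = \frac{3}{4} + \frac{7}{4} = \frac{5}{2} \approx 2.5$)
$t{\left(O,6 \right)} \left(-3 + 3\right) d = 4 \left(-3 + 3\right) \frac{5}{2} = 4 \cdot 0 \cdot \frac{5}{2} = 0 \cdot \frac{5}{2} = 0$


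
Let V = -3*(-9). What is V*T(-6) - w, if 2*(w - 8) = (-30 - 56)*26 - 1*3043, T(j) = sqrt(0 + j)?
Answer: 5263/2 + 27*I*sqrt(6) ≈ 2631.5 + 66.136*I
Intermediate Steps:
V = 27
T(j) = sqrt(j)
w = -5263/2 (w = 8 + ((-30 - 56)*26 - 1*3043)/2 = 8 + (-86*26 - 3043)/2 = 8 + (-2236 - 3043)/2 = 8 + (1/2)*(-5279) = 8 - 5279/2 = -5263/2 ≈ -2631.5)
V*T(-6) - w = 27*sqrt(-6) - 1*(-5263/2) = 27*(I*sqrt(6)) + 5263/2 = 27*I*sqrt(6) + 5263/2 = 5263/2 + 27*I*sqrt(6)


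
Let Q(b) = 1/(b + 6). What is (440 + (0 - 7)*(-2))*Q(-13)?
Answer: -454/7 ≈ -64.857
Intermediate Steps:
Q(b) = 1/(6 + b)
(440 + (0 - 7)*(-2))*Q(-13) = (440 + (0 - 7)*(-2))/(6 - 13) = (440 - 7*(-2))/(-7) = (440 + 14)*(-1/7) = 454*(-1/7) = -454/7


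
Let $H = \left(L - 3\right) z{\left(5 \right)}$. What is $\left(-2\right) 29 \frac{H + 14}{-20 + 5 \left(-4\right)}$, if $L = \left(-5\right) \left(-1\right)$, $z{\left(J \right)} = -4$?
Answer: $\frac{87}{10} \approx 8.7$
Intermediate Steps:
$L = 5$
$H = -8$ ($H = \left(5 - 3\right) \left(-4\right) = 2 \left(-4\right) = -8$)
$\left(-2\right) 29 \frac{H + 14}{-20 + 5 \left(-4\right)} = \left(-2\right) 29 \frac{-8 + 14}{-20 + 5 \left(-4\right)} = - 58 \frac{6}{-20 - 20} = - 58 \frac{6}{-40} = - 58 \cdot 6 \left(- \frac{1}{40}\right) = \left(-58\right) \left(- \frac{3}{20}\right) = \frac{87}{10}$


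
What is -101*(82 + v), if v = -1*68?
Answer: -1414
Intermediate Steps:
v = -68
-101*(82 + v) = -101*(82 - 68) = -101*14 = -1414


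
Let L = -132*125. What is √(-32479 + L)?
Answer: I*√48979 ≈ 221.31*I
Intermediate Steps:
L = -16500
√(-32479 + L) = √(-32479 - 16500) = √(-48979) = I*√48979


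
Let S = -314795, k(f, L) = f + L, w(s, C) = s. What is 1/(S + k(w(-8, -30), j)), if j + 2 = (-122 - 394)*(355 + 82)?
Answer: -1/540297 ≈ -1.8508e-6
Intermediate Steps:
j = -225494 (j = -2 + (-122 - 394)*(355 + 82) = -2 - 516*437 = -2 - 225492 = -225494)
k(f, L) = L + f
1/(S + k(w(-8, -30), j)) = 1/(-314795 + (-225494 - 8)) = 1/(-314795 - 225502) = 1/(-540297) = -1/540297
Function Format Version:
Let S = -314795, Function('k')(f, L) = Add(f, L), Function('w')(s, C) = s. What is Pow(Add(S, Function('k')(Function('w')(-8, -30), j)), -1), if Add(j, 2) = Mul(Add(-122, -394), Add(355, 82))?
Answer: Rational(-1, 540297) ≈ -1.8508e-6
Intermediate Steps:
j = -225494 (j = Add(-2, Mul(Add(-122, -394), Add(355, 82))) = Add(-2, Mul(-516, 437)) = Add(-2, -225492) = -225494)
Function('k')(f, L) = Add(L, f)
Pow(Add(S, Function('k')(Function('w')(-8, -30), j)), -1) = Pow(Add(-314795, Add(-225494, -8)), -1) = Pow(Add(-314795, -225502), -1) = Pow(-540297, -1) = Rational(-1, 540297)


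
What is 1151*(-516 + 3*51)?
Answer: -417813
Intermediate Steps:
1151*(-516 + 3*51) = 1151*(-516 + 153) = 1151*(-363) = -417813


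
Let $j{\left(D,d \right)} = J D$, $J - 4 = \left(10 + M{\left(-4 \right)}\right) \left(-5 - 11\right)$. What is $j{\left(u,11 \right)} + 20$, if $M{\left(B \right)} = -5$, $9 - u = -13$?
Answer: $-1652$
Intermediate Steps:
$u = 22$ ($u = 9 - -13 = 9 + 13 = 22$)
$J = -76$ ($J = 4 + \left(10 - 5\right) \left(-5 - 11\right) = 4 + 5 \left(-16\right) = 4 - 80 = -76$)
$j{\left(D,d \right)} = - 76 D$
$j{\left(u,11 \right)} + 20 = \left(-76\right) 22 + 20 = -1672 + 20 = -1652$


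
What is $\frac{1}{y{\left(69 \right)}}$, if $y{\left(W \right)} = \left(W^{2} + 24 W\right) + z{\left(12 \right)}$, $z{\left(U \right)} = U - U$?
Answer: $\frac{1}{6417} \approx 0.00015584$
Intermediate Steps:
$z{\left(U \right)} = 0$
$y{\left(W \right)} = W^{2} + 24 W$ ($y{\left(W \right)} = \left(W^{2} + 24 W\right) + 0 = W^{2} + 24 W$)
$\frac{1}{y{\left(69 \right)}} = \frac{1}{69 \left(24 + 69\right)} = \frac{1}{69 \cdot 93} = \frac{1}{6417}$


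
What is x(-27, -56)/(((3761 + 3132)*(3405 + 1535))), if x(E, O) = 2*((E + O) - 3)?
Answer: -43/8512855 ≈ -5.0512e-6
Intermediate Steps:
x(E, O) = -6 + 2*E + 2*O (x(E, O) = 2*(-3 + E + O) = -6 + 2*E + 2*O)
x(-27, -56)/(((3761 + 3132)*(3405 + 1535))) = (-6 + 2*(-27) + 2*(-56))/(((3761 + 3132)*(3405 + 1535))) = (-6 - 54 - 112)/((6893*4940)) = -172/34051420 = -172*1/34051420 = -43/8512855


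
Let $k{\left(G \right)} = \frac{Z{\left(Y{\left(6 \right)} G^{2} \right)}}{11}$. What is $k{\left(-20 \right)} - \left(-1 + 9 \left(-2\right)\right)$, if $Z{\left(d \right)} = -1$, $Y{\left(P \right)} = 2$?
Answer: $\frac{208}{11} \approx 18.909$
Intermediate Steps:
$k{\left(G \right)} = - \frac{1}{11}$
$k{\left(-20 \right)} - \left(-1 + 9 \left(-2\right)\right) = - \frac{1}{11} - \left(-1 + 9 \left(-2\right)\right) = - \frac{1}{11} - \left(-1 - 18\right) = - \frac{1}{11} - -19 = - \frac{1}{11} + 19 = \frac{208}{11}$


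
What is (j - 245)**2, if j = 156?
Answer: 7921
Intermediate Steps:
(j - 245)**2 = (156 - 245)**2 = (-89)**2 = 7921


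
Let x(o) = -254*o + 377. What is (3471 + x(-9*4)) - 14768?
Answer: -1776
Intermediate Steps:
x(o) = 377 - 254*o
(3471 + x(-9*4)) - 14768 = (3471 + (377 - (-2286)*4)) - 14768 = (3471 + (377 - 254*(-36))) - 14768 = (3471 + (377 + 9144)) - 14768 = (3471 + 9521) - 14768 = 12992 - 14768 = -1776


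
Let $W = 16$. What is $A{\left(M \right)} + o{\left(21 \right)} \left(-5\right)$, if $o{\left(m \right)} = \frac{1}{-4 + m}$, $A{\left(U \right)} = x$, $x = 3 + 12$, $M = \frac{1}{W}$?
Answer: $\frac{250}{17} \approx 14.706$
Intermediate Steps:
$M = \frac{1}{16} \approx 0.0625$
$x = 15$
$A{\left(U \right)} = 15$
$A{\left(M \right)} + o{\left(21 \right)} \left(-5\right) = 15 + \frac{1}{-4 + 21} \left(-5\right) = 15 + \frac{1}{17} \left(-5\right) = 15 - \frac{5}{17} = \frac{250}{17}$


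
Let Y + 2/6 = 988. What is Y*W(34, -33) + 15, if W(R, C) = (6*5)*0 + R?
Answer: 100787/3 ≈ 33596.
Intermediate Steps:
Y = 2963/3 (Y = -1/3 + 988 = 2963/3 ≈ 987.67)
W(R, C) = R (W(R, C) = 30*0 + R = 0 + R = R)
Y*W(34, -33) + 15 = (2963/3)*34 + 15 = 100742/3 + 15 = 100787/3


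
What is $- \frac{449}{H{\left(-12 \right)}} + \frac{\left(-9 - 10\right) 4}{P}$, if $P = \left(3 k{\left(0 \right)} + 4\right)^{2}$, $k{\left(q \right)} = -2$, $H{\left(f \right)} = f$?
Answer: $\frac{221}{12} \approx 18.417$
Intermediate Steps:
$P = 4$ ($P = \left(3 \left(-2\right) + 4\right)^{2} = \left(-6 + 4\right)^{2} = \left(-2\right)^{2} = 4$)
$- \frac{449}{H{\left(-12 \right)}} + \frac{\left(-9 - 10\right) 4}{P} = - \frac{449}{-12} + \frac{\left(-9 - 10\right) 4}{4} = \left(-449\right) \left(- \frac{1}{12}\right) + \left(-19\right) 4 \cdot \frac{1}{4} = \frac{449}{12} - 19 = \frac{221}{12}$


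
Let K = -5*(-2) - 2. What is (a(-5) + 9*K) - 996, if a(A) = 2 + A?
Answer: -927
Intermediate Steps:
K = 8 (K = 10 - 2 = 8)
(a(-5) + 9*K) - 996 = ((2 - 5) + 9*8) - 996 = (-3 + 72) - 996 = 69 - 996 = -927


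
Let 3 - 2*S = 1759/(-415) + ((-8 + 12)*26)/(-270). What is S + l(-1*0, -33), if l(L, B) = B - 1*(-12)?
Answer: -192593/11205 ≈ -17.188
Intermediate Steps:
l(L, B) = 12 + B (l(L, B) = B + 12 = 12 + B)
S = 42712/11205 (S = 3/2 - (1759/(-415) + ((-8 + 12)*26)/(-270))/2 = 3/2 - (1759*(-1/415) + (4*26)*(-1/270))/2 = 3/2 - (-1759/415 + 104*(-1/270))/2 = 3/2 - (-1759/415 - 52/135)/2 = 3/2 - ½*(-51809/11205) = 3/2 + 51809/22410 = 42712/11205 ≈ 3.8119)
S + l(-1*0, -33) = 42712/11205 + (12 - 33) = 42712/11205 - 21 = -192593/11205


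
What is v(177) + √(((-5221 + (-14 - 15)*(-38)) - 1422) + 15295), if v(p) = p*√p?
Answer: √9754 + 177*√177 ≈ 2453.6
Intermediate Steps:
v(p) = p^(3/2)
v(177) + √(((-5221 + (-14 - 15)*(-38)) - 1422) + 15295) = 177^(3/2) + √(((-5221 + (-14 - 15)*(-38)) - 1422) + 15295) = 177*√177 + √(((-5221 - 29*(-38)) - 1422) + 15295) = 177*√177 + √(((-5221 + 1102) - 1422) + 15295) = 177*√177 + √((-4119 - 1422) + 15295) = 177*√177 + √(-5541 + 15295) = 177*√177 + √9754 = √9754 + 177*√177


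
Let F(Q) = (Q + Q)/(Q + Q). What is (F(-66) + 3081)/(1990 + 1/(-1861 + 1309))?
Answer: 1701264/1098479 ≈ 1.5487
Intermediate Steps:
F(Q) = 1 (F(Q) = (2*Q)/((2*Q)) = (2*Q)*(1/(2*Q)) = 1)
(F(-66) + 3081)/(1990 + 1/(-1861 + 1309)) = (1 + 3081)/(1990 + 1/(-1861 + 1309)) = 3082/(1990 + 1/(-552)) = 3082/(1990 - 1/552) = 3082/(1098479/552) = 3082*(552/1098479) = 1701264/1098479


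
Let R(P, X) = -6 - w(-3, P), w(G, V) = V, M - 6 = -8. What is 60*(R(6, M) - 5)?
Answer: -1020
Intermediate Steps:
M = -2 (M = 6 - 8 = -2)
R(P, X) = -6 - P
60*(R(6, M) - 5) = 60*((-6 - 1*6) - 5) = 60*((-6 - 6) - 5) = 60*(-12 - 5) = 60*(-17) = -1020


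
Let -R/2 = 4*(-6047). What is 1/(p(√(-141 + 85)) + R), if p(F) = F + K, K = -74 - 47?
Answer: 48255/2328545081 - 2*I*√14/2328545081 ≈ 2.0723e-5 - 3.2137e-9*I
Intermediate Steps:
K = -121
p(F) = -121 + F (p(F) = F - 121 = -121 + F)
R = 48376 (R = -8*(-6047) = -2*(-24188) = 48376)
1/(p(√(-141 + 85)) + R) = 1/((-121 + √(-141 + 85)) + 48376) = 1/((-121 + √(-56)) + 48376) = 1/((-121 + 2*I*√14) + 48376) = 1/(48255 + 2*I*√14)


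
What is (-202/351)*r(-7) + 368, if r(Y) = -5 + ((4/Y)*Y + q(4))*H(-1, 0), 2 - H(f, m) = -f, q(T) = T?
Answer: 42854/117 ≈ 366.27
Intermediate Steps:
H(f, m) = 2 + f (H(f, m) = 2 - (-1)*f = 2 + f)
r(Y) = 3 (r(Y) = -5 + ((4/Y)*Y + 4)*(2 - 1) = -5 + (4 + 4)*1 = -5 + 8*1 = -5 + 8 = 3)
(-202/351)*r(-7) + 368 = -202/351*3 + 368 = -202/117 + 368 = 42854/117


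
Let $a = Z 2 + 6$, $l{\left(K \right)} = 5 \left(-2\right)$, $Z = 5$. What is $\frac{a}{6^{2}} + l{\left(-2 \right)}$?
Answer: $- \frac{86}{9} \approx -9.5556$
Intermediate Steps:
$l{\left(K \right)} = -10$
$a = 16$ ($a = 5 \cdot 2 + 6 = 10 + 6 = 16$)
$\frac{a}{6^{2}} + l{\left(-2 \right)} = \frac{16}{6^{2}} - 10 = \frac{16}{36} - 10 = 16 \cdot \frac{1}{36} - 10 = \frac{4}{9} - 10 = - \frac{86}{9}$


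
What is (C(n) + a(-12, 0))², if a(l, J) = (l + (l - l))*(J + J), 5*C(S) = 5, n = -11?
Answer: 1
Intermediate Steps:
C(S) = 1 (C(S) = (⅕)*5 = 1)
a(l, J) = 2*J*l (a(l, J) = (l + 0)*(2*J) = l*(2*J) = 2*J*l)
(C(n) + a(-12, 0))² = (1 + 2*0*(-12))² = (1 + 0)² = 1² = 1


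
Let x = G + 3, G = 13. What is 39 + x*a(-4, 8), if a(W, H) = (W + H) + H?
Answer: 231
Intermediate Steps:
x = 16 (x = 13 + 3 = 16)
a(W, H) = W + 2*H (a(W, H) = (H + W) + H = W + 2*H)
39 + x*a(-4, 8) = 39 + 16*(-4 + 2*8) = 39 + 16*(-4 + 16) = 39 + 16*12 = 39 + 192 = 231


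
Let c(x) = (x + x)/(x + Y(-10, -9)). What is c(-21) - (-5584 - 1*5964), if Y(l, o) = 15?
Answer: 11555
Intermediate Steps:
c(x) = 2*x/(15 + x) (c(x) = (x + x)/(x + 15) = (2*x)/(15 + x) = 2*x/(15 + x))
c(-21) - (-5584 - 1*5964) = 2*(-21)/(15 - 21) - (-5584 - 1*5964) = 2*(-21)/(-6) - (-5584 - 5964) = 2*(-21)*(-1/6) - 1*(-11548) = 7 + 11548 = 11555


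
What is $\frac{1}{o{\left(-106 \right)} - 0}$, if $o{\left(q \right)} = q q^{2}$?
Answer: $- \frac{1}{1191016} \approx -8.3962 \cdot 10^{-7}$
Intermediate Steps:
$o{\left(q \right)} = q^{3}$
$\frac{1}{o{\left(-106 \right)} - 0} = \frac{1}{\left(-106\right)^{3} - 0} = \frac{1}{-1191016 + 0} = \frac{1}{-1191016} = - \frac{1}{1191016}$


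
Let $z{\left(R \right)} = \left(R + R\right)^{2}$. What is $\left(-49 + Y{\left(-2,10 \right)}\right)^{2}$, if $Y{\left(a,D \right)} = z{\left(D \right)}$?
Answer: $123201$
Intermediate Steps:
$z{\left(R \right)} = 4 R^{2}$ ($z{\left(R \right)} = \left(2 R\right)^{2} = 4 R^{2}$)
$Y{\left(a,D \right)} = 4 D^{2}$
$\left(-49 + Y{\left(-2,10 \right)}\right)^{2} = \left(-49 + 4 \cdot 10^{2}\right)^{2} = \left(-49 + 4 \cdot 100\right)^{2} = \left(-49 + 400\right)^{2} = 351^{2} = 123201$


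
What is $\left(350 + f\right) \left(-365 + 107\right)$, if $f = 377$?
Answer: $-187566$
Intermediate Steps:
$\left(350 + f\right) \left(-365 + 107\right) = \left(350 + 377\right) \left(-365 + 107\right) = 727 \left(-258\right) = -187566$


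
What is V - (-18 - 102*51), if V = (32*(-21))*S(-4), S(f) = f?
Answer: 7908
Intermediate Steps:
V = 2688 (V = (32*(-21))*(-4) = -672*(-4) = 2688)
V - (-18 - 102*51) = 2688 - (-18 - 102*51) = 2688 - (-18 - 5202) = 2688 - 1*(-5220) = 2688 + 5220 = 7908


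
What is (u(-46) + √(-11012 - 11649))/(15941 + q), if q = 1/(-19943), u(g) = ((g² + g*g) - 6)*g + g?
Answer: -646292801/52985227 + 19943*I*√22661/317911362 ≈ -12.198 + 0.0094433*I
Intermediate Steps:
u(g) = g + g*(-6 + 2*g²) (u(g) = ((g² + g²) - 6)*g + g = (2*g² - 6)*g + g = (-6 + 2*g²)*g + g = g*(-6 + 2*g²) + g = g + g*(-6 + 2*g²))
q = -1/19943 ≈ -5.0143e-5
(u(-46) + √(-11012 - 11649))/(15941 + q) = (-46*(-5 + 2*(-46)²) + √(-11012 - 11649))/(15941 - 1/19943) = (-46*(-5 + 2*2116) + √(-22661))/(317911362/19943) = (-46*(-5 + 4232) + I*√22661)*(19943/317911362) = (-46*4227 + I*√22661)*(19943/317911362) = (-194442 + I*√22661)*(19943/317911362) = -646292801/52985227 + 19943*I*√22661/317911362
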